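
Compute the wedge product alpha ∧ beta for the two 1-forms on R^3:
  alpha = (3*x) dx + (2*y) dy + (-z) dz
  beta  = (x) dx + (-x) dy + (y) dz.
alpha ∧ beta = (-x*(3*x + 2*y)) dx ∧ dy + (x*(3*y + z)) dx ∧ dz + (-x*z + 2*y^2) dy ∧ dz

Distribute the wedge, using dx_i ∧ dx_j = -dx_j ∧ dx_i and dx_i ∧ dx_i = 0. For each pair (i, j) with i < j, the coefficient of dx_i ∧ dx_j in alpha ∧ beta is (alpha_i * beta_j - alpha_j * beta_i). Collecting: alpha ∧ beta = (-x*(3*x + 2*y)) dx ∧ dy + (x*(3*y + z)) dx ∧ dz + (-x*z + 2*y^2) dy ∧ dz.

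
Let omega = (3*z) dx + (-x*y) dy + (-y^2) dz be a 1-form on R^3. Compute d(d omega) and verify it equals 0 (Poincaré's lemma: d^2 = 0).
d(d omega) = 0

Step 1: d omega = sum_{i<j} (∂f_j/∂x_i - ∂f_i/∂x_j) dx_i ∧ dx_j:
  coeff of dx ∧ dy: -y
  coeff of dx ∧ dz: -3
  coeff of dy ∧ dz: -2*y
Step 2: Apply d again to each 2-form coefficient. The only possible 3-form in R^3 is dx ∧ dy ∧ dz, with coefficient
  ∂(coeff of dy∧dz)/∂x - ∂(coeff of dx∧dz)/∂y + ∂(coeff of dx∧dy)/∂z
  = ∂/∂x (-2*y) - ∂/∂y (-3) + ∂/∂z (-y).
Each of these terms simplifies to sums of mixed partials that cancel in pairs. The result is 0 (by equality of mixed partials for smooth functions — Schwarz / Clairaut).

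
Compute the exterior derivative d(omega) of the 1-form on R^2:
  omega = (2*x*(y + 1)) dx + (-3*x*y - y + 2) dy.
d(omega) = (-2*x - 3*y) dx ∧ dy

For a 1-form omega = sum_i f_i dx_i, the exterior derivative is
  d(omega) = sum_{i < j} (∂f_j/∂x_i - ∂f_i/∂x_j) dx_i ∧ dx_j.
  coefficient of dx ∧ dy: ∂f_2/∂x - ∂f_1/∂y = ∂(-3*x*y - y + 2)/∂x - ∂(2*x*(y + 1))/∂y = -2*x - 3*y
Assembling: d(omega) = (-2*x - 3*y) dx ∧ dy.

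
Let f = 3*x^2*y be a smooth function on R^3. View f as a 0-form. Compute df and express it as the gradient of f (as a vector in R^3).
df = (6*x*y) dx + (3*x^2) dy + (0) dz; grad f = (6*x*y, 3*x^2, 0)

For a 0-form f, d f = (∂f/∂x) dx + (∂f/∂y) dy + (∂f/∂z) dz. The components of the vector representation are exactly the entries of grad f in Cartesian coordinates:
  ∂f/∂x = 6*x*y
  ∂f/∂y = 3*x^2
  ∂f/∂z = 0.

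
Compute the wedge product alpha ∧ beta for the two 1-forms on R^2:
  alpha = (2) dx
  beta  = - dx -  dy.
alpha ∧ beta = (-2) dx ∧ dy

Distribute the wedge, using dx_i ∧ dx_j = -dx_j ∧ dx_i and dx_i ∧ dx_i = 0. For each pair (i, j) with i < j, the coefficient of dx_i ∧ dx_j in alpha ∧ beta is (alpha_i * beta_j - alpha_j * beta_i). Collecting: alpha ∧ beta = (-2) dx ∧ dy.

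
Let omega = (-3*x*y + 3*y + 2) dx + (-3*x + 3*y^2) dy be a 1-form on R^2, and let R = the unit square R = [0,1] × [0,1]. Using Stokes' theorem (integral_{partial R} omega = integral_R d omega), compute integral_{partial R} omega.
integral_(partial R) omega = -9/2

Stokes: integral_partial_R omega = integral_R d omega with d omega = (∂Q/∂x - ∂P/∂y) dx ∧ dy.
  ∂Q/∂x = -3
  ∂P/∂y = 3 - 3*x
  integrand = ∂Q/∂x - ∂P/∂y = 3*x - 6.
Integrating over R: integral_0^1 integral_0^1 (3*x - 6) dx dy = -9/2.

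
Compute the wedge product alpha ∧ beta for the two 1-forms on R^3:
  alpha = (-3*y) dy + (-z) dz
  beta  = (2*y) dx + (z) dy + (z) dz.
alpha ∧ beta = (6*y^2) dx ∧ dy + (z*(-3*y + z)) dy ∧ dz + (2*y*z) dx ∧ dz

Distribute the wedge, using dx_i ∧ dx_j = -dx_j ∧ dx_i and dx_i ∧ dx_i = 0. For each pair (i, j) with i < j, the coefficient of dx_i ∧ dx_j in alpha ∧ beta is (alpha_i * beta_j - alpha_j * beta_i). Collecting: alpha ∧ beta = (6*y^2) dx ∧ dy + (z*(-3*y + z)) dy ∧ dz + (2*y*z) dx ∧ dz.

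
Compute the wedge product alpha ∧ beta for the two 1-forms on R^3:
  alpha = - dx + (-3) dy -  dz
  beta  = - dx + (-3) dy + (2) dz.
alpha ∧ beta = (-3) dx ∧ dz + (-9) dy ∧ dz

Distribute the wedge, using dx_i ∧ dx_j = -dx_j ∧ dx_i and dx_i ∧ dx_i = 0. For each pair (i, j) with i < j, the coefficient of dx_i ∧ dx_j in alpha ∧ beta is (alpha_i * beta_j - alpha_j * beta_i). Collecting: alpha ∧ beta = (-3) dx ∧ dz + (-9) dy ∧ dz.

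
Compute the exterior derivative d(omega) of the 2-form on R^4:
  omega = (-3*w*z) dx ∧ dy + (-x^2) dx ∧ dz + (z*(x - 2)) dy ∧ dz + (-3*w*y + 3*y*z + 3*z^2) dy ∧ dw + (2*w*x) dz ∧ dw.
d(omega) = (-3*w + z) dx ∧ dy ∧ dz + (-3*z) dx ∧ dy ∧ dw + (-3*y - 6*z) dy ∧ dz ∧ dw + (2*w) dx ∧ dz ∧ dw

For a 2-form omega = sum_{i<j} g_{ij} dx_i ∧ dx_j, the exterior derivative is
  d(omega) = sum_{i<j} d(g_{ij}) ∧ dx_i ∧ dx_j = sum_{i<j, k} (∂g_{ij}/∂x_k) dx_k ∧ dx_i ∧ dx_j.
Expand each term, using dx_k ∧ dx_i ∧ dx_j = sgn(permutation) dx_{(a)} ∧ dx_{(b)} ∧ dx_{(c)} with (a < b < c) sorted:
  d(-3*w*z) includes (∂/∂z)(-3*w*z) dz = (-3*w) dz, which multiplied by dx ∧ dy gives (-3*w) dx ∧ dy ∧ dz
  d(-3*w*z) includes (∂/∂w)(-3*w*z) dw = (-3*z) dw, which multiplied by dx ∧ dy gives (-3*z) dx ∧ dy ∧ dw
  d(z*(x - 2)) includes (∂/∂x)(z*(x - 2)) dx = (z) dx, which multiplied by dy ∧ dz gives (z) dx ∧ dy ∧ dz
  d(-3*w*y + 3*y*z + 3*z^2) includes (∂/∂z)(-3*w*y + 3*y*z + 3*z^2) dz = (3*y + 6*z) dz, which multiplied by dy ∧ dw gives (-3*y - 6*z) dy ∧ dz ∧ dw
  d(2*w*x) includes (∂/∂x)(2*w*x) dx = (2*w) dx, which multiplied by dz ∧ dw gives (2*w) dx ∧ dz ∧ dw
Collecting like 3-forms: d(omega) = (-3*w + z) dx ∧ dy ∧ dz + (-3*z) dx ∧ dy ∧ dw + (-3*y - 6*z) dy ∧ dz ∧ dw + (2*w) dx ∧ dz ∧ dw.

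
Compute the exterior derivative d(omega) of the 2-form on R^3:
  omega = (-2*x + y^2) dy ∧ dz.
d(omega) = (-2) dx ∧ dy ∧ dz

For a 2-form omega = sum_{i<j} g_{ij} dx_i ∧ dx_j, the exterior derivative is
  d(omega) = sum_{i<j} d(g_{ij}) ∧ dx_i ∧ dx_j = sum_{i<j, k} (∂g_{ij}/∂x_k) dx_k ∧ dx_i ∧ dx_j.
Expand each term, using dx_k ∧ dx_i ∧ dx_j = sgn(permutation) dx_{(a)} ∧ dx_{(b)} ∧ dx_{(c)} with (a < b < c) sorted:
  d(-2*x + y^2) includes (∂/∂x)(-2*x + y^2) dx = (-2) dx, which multiplied by dy ∧ dz gives (-2) dx ∧ dy ∧ dz
Collecting like 3-forms: d(omega) = (-2) dx ∧ dy ∧ dz.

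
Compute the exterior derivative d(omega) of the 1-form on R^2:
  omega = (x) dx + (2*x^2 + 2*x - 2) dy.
d(omega) = (4*x + 2) dx ∧ dy

For a 1-form omega = sum_i f_i dx_i, the exterior derivative is
  d(omega) = sum_{i < j} (∂f_j/∂x_i - ∂f_i/∂x_j) dx_i ∧ dx_j.
  coefficient of dx ∧ dy: ∂f_2/∂x - ∂f_1/∂y = ∂(2*x^2 + 2*x - 2)/∂x - ∂(x)/∂y = 4*x + 2
Assembling: d(omega) = (4*x + 2) dx ∧ dy.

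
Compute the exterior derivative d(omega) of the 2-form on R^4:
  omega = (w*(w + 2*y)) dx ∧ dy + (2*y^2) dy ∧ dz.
d(omega) = (2*w + 2*y) dx ∧ dy ∧ dw

For a 2-form omega = sum_{i<j} g_{ij} dx_i ∧ dx_j, the exterior derivative is
  d(omega) = sum_{i<j} d(g_{ij}) ∧ dx_i ∧ dx_j = sum_{i<j, k} (∂g_{ij}/∂x_k) dx_k ∧ dx_i ∧ dx_j.
Expand each term, using dx_k ∧ dx_i ∧ dx_j = sgn(permutation) dx_{(a)} ∧ dx_{(b)} ∧ dx_{(c)} with (a < b < c) sorted:
  d(w*(w + 2*y)) includes (∂/∂w)(w*(w + 2*y)) dw = (2*w + 2*y) dw, which multiplied by dx ∧ dy gives (2*w + 2*y) dx ∧ dy ∧ dw
Collecting like 3-forms: d(omega) = (2*w + 2*y) dx ∧ dy ∧ dw.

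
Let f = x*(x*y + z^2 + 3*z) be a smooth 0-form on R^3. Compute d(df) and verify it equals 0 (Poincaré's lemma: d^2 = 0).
d(df) = 0

Step 1: df = sum_i (∂f/∂x_i) dx_i = (2*x*y + z^2 + 3*z) dx + (x^2) dy + (x*(2*z + 3)) dz.
Step 2: Apply d again. Using the 1-form formula, the coefficient of dx ∧ dy in d(df) is ∂^2 f/∂x ∂y - ∂^2 f/∂y ∂x = (2*x) - (2*x) = 0 (equality of mixed partials for smooth f).
Similarly for dx ∧ dz and dy ∧ dz — all coefficients vanish. So d(df) = 0.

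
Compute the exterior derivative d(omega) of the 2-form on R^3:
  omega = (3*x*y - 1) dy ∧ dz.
d(omega) = (3*y) dx ∧ dy ∧ dz

For a 2-form omega = sum_{i<j} g_{ij} dx_i ∧ dx_j, the exterior derivative is
  d(omega) = sum_{i<j} d(g_{ij}) ∧ dx_i ∧ dx_j = sum_{i<j, k} (∂g_{ij}/∂x_k) dx_k ∧ dx_i ∧ dx_j.
Expand each term, using dx_k ∧ dx_i ∧ dx_j = sgn(permutation) dx_{(a)} ∧ dx_{(b)} ∧ dx_{(c)} with (a < b < c) sorted:
  d(3*x*y - 1) includes (∂/∂x)(3*x*y - 1) dx = (3*y) dx, which multiplied by dy ∧ dz gives (3*y) dx ∧ dy ∧ dz
Collecting like 3-forms: d(omega) = (3*y) dx ∧ dy ∧ dz.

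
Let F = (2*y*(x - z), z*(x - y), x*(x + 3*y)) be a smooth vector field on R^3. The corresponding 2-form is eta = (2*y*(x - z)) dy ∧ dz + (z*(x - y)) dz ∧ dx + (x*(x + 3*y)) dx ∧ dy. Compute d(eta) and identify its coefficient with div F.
d(eta) = (2*y - z) dx ∧ dy ∧ dz; div F = 2*y - z

For a 2-form in R^3 of the form above, applying d gives a 3-form with coefficient ∂P/∂x + ∂Q/∂y + ∂R/∂z:
  ∂P/∂x = 2*y
  ∂Q/∂y = -z
  ∂R/∂z = 0
Sum = 2*y - z, which is exactly div F.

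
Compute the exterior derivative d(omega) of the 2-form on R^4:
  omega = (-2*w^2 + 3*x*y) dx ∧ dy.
d(omega) = (-4*w) dx ∧ dy ∧ dw

For a 2-form omega = sum_{i<j} g_{ij} dx_i ∧ dx_j, the exterior derivative is
  d(omega) = sum_{i<j} d(g_{ij}) ∧ dx_i ∧ dx_j = sum_{i<j, k} (∂g_{ij}/∂x_k) dx_k ∧ dx_i ∧ dx_j.
Expand each term, using dx_k ∧ dx_i ∧ dx_j = sgn(permutation) dx_{(a)} ∧ dx_{(b)} ∧ dx_{(c)} with (a < b < c) sorted:
  d(-2*w^2 + 3*x*y) includes (∂/∂w)(-2*w^2 + 3*x*y) dw = (-4*w) dw, which multiplied by dx ∧ dy gives (-4*w) dx ∧ dy ∧ dw
Collecting like 3-forms: d(omega) = (-4*w) dx ∧ dy ∧ dw.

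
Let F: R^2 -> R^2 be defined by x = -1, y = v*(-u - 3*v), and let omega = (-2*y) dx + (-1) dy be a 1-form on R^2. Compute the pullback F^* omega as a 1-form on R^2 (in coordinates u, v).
F^* omega = (v) du + (u + 6*v) dv

Using F^*(f dg) = (f ∘ F) d(g ∘ F), substitute each coordinate x_i by F_i(u, v) in f_i, and replace dx_i by d F_i = (∂F_i/∂u) du + (∂F_i/∂v) dv.
  For the x component: f_1(F) = 2*v*(u + 3*v); d F_1 = (0) du + (0) dv
  For the y component: f_2(F) = -1; d F_2 = (-v) du + (-u - 6*v) dv
Combining and collecting du, dv coefficients:
  coeff of du: v
  coeff of dv: u + 6*v
F^* omega = (v) du + (u + 6*v) dv.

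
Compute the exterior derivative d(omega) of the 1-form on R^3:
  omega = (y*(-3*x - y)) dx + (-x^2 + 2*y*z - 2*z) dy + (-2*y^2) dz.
d(omega) = (x + 2*y) dx ∧ dy + (2 - 6*y) dy ∧ dz

For a 1-form omega = sum_i f_i dx_i, the exterior derivative is
  d(omega) = sum_{i < j} (∂f_j/∂x_i - ∂f_i/∂x_j) dx_i ∧ dx_j.
  coefficient of dx ∧ dy: ∂f_2/∂x - ∂f_1/∂y = ∂(-x^2 + 2*y*z - 2*z)/∂x - ∂(y*(-3*x - y))/∂y = x + 2*y
  coefficient of dy ∧ dz: ∂f_3/∂y - ∂f_2/∂z = ∂(-2*y^2)/∂y - ∂(-x^2 + 2*y*z - 2*z)/∂z = 2 - 6*y
Assembling: d(omega) = (x + 2*y) dx ∧ dy + (2 - 6*y) dy ∧ dz.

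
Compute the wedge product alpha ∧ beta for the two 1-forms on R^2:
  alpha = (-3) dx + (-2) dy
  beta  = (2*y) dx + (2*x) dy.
alpha ∧ beta = (-6*x + 4*y) dx ∧ dy

Distribute the wedge, using dx_i ∧ dx_j = -dx_j ∧ dx_i and dx_i ∧ dx_i = 0. For each pair (i, j) with i < j, the coefficient of dx_i ∧ dx_j in alpha ∧ beta is (alpha_i * beta_j - alpha_j * beta_i). Collecting: alpha ∧ beta = (-6*x + 4*y) dx ∧ dy.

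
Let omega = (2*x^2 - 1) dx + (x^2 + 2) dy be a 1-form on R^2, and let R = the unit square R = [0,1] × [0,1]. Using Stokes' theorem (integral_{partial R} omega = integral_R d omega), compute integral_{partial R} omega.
integral_(partial R) omega = 1

Stokes: integral_partial_R omega = integral_R d omega with d omega = (∂Q/∂x - ∂P/∂y) dx ∧ dy.
  ∂Q/∂x = 2*x
  ∂P/∂y = 0
  integrand = ∂Q/∂x - ∂P/∂y = 2*x.
Integrating over R: integral_0^1 integral_0^1 (2*x) dx dy = 1.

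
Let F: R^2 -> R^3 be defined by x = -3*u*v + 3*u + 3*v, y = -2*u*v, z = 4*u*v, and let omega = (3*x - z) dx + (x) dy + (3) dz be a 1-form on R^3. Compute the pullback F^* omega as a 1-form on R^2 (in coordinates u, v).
F^* omega = (45*u*v^2 - 72*u*v + 27*u - 33*v^2 + 39*v) du + (45*u^2*v - 33*u^2 - 72*u*v + 39*u + 27*v) dv

Using F^*(f dg) = (f ∘ F) d(g ∘ F), substitute each coordinate x_i by F_i(u, v) in f_i, and replace dx_i by d F_i = (∂F_i/∂u) du + (∂F_i/∂v) dv.
  For the x component: f_1(F) = -13*u*v + 9*u + 9*v; d F_1 = (3 - 3*v) du + (3 - 3*u) dv
  For the y component: f_2(F) = -3*u*v + 3*u + 3*v; d F_2 = (-2*v) du + (-2*u) dv
  For the z component: f_3(F) = 3; d F_3 = (4*v) du + (4*u) dv
Combining and collecting du, dv coefficients:
  coeff of du: 45*u*v^2 - 72*u*v + 27*u - 33*v^2 + 39*v
  coeff of dv: 45*u^2*v - 33*u^2 - 72*u*v + 39*u + 27*v
F^* omega = (45*u*v^2 - 72*u*v + 27*u - 33*v^2 + 39*v) du + (45*u^2*v - 33*u^2 - 72*u*v + 39*u + 27*v) dv.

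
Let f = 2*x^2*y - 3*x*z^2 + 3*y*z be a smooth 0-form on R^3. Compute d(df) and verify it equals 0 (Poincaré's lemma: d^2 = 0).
d(df) = 0

Step 1: df = sum_i (∂f/∂x_i) dx_i = (4*x*y - 3*z^2) dx + (2*x^2 + 3*z) dy + (-6*x*z + 3*y) dz.
Step 2: Apply d again. Using the 1-form formula, the coefficient of dx ∧ dy in d(df) is ∂^2 f/∂x ∂y - ∂^2 f/∂y ∂x = (4*x) - (4*x) = 0 (equality of mixed partials for smooth f).
Similarly for dx ∧ dz and dy ∧ dz — all coefficients vanish. So d(df) = 0.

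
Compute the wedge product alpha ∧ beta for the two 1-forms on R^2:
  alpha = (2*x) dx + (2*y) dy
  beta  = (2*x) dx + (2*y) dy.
alpha ∧ beta = 0

Distribute the wedge, using dx_i ∧ dx_j = -dx_j ∧ dx_i and dx_i ∧ dx_i = 0. For each pair (i, j) with i < j, the coefficient of dx_i ∧ dx_j in alpha ∧ beta is (alpha_i * beta_j - alpha_j * beta_i). Collecting: alpha ∧ beta = 0.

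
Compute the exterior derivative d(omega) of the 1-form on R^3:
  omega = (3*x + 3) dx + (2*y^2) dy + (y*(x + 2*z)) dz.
d(omega) = (y) dx ∧ dz + (x + 2*z) dy ∧ dz

For a 1-form omega = sum_i f_i dx_i, the exterior derivative is
  d(omega) = sum_{i < j} (∂f_j/∂x_i - ∂f_i/∂x_j) dx_i ∧ dx_j.
  coefficient of dx ∧ dz: ∂f_3/∂x - ∂f_1/∂z = ∂(y*(x + 2*z))/∂x - ∂(3*x + 3)/∂z = y
  coefficient of dy ∧ dz: ∂f_3/∂y - ∂f_2/∂z = ∂(y*(x + 2*z))/∂y - ∂(2*y^2)/∂z = x + 2*z
Assembling: d(omega) = (y) dx ∧ dz + (x + 2*z) dy ∧ dz.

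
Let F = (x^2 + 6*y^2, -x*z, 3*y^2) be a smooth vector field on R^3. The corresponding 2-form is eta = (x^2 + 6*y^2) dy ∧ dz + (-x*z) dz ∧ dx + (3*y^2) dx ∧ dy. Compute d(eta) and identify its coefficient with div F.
d(eta) = (2*x) dx ∧ dy ∧ dz; div F = 2*x

For a 2-form in R^3 of the form above, applying d gives a 3-form with coefficient ∂P/∂x + ∂Q/∂y + ∂R/∂z:
  ∂P/∂x = 2*x
  ∂Q/∂y = 0
  ∂R/∂z = 0
Sum = 2*x, which is exactly div F.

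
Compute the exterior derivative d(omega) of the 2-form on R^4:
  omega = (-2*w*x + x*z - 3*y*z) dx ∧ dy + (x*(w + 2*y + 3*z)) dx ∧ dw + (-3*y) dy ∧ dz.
d(omega) = (x - 3*y) dx ∧ dy ∧ dz + (-4*x) dx ∧ dy ∧ dw + (-3*x) dx ∧ dz ∧ dw

For a 2-form omega = sum_{i<j} g_{ij} dx_i ∧ dx_j, the exterior derivative is
  d(omega) = sum_{i<j} d(g_{ij}) ∧ dx_i ∧ dx_j = sum_{i<j, k} (∂g_{ij}/∂x_k) dx_k ∧ dx_i ∧ dx_j.
Expand each term, using dx_k ∧ dx_i ∧ dx_j = sgn(permutation) dx_{(a)} ∧ dx_{(b)} ∧ dx_{(c)} with (a < b < c) sorted:
  d(-2*w*x + x*z - 3*y*z) includes (∂/∂z)(-2*w*x + x*z - 3*y*z) dz = (x - 3*y) dz, which multiplied by dx ∧ dy gives (x - 3*y) dx ∧ dy ∧ dz
  d(-2*w*x + x*z - 3*y*z) includes (∂/∂w)(-2*w*x + x*z - 3*y*z) dw = (-2*x) dw, which multiplied by dx ∧ dy gives (-2*x) dx ∧ dy ∧ dw
  d(x*(w + 2*y + 3*z)) includes (∂/∂y)(x*(w + 2*y + 3*z)) dy = (2*x) dy, which multiplied by dx ∧ dw gives (-2*x) dx ∧ dy ∧ dw
  d(x*(w + 2*y + 3*z)) includes (∂/∂z)(x*(w + 2*y + 3*z)) dz = (3*x) dz, which multiplied by dx ∧ dw gives (-3*x) dx ∧ dz ∧ dw
Collecting like 3-forms: d(omega) = (x - 3*y) dx ∧ dy ∧ dz + (-4*x) dx ∧ dy ∧ dw + (-3*x) dx ∧ dz ∧ dw.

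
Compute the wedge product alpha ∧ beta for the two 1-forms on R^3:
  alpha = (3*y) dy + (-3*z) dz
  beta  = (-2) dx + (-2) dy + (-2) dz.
alpha ∧ beta = (6*y) dx ∧ dy + (-6*y - 6*z) dy ∧ dz + (-6*z) dx ∧ dz

Distribute the wedge, using dx_i ∧ dx_j = -dx_j ∧ dx_i and dx_i ∧ dx_i = 0. For each pair (i, j) with i < j, the coefficient of dx_i ∧ dx_j in alpha ∧ beta is (alpha_i * beta_j - alpha_j * beta_i). Collecting: alpha ∧ beta = (6*y) dx ∧ dy + (-6*y - 6*z) dy ∧ dz + (-6*z) dx ∧ dz.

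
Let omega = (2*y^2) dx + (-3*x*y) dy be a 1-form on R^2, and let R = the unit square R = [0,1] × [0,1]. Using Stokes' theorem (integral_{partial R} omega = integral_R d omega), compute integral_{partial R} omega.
integral_(partial R) omega = -7/2

Stokes: integral_partial_R omega = integral_R d omega with d omega = (∂Q/∂x - ∂P/∂y) dx ∧ dy.
  ∂Q/∂x = -3*y
  ∂P/∂y = 4*y
  integrand = ∂Q/∂x - ∂P/∂y = -7*y.
Integrating over R: integral_0^1 integral_0^1 (-7*y) dx dy = -7/2.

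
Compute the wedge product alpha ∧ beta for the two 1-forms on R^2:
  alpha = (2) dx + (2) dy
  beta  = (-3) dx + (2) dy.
alpha ∧ beta = (10) dx ∧ dy

Distribute the wedge, using dx_i ∧ dx_j = -dx_j ∧ dx_i and dx_i ∧ dx_i = 0. For each pair (i, j) with i < j, the coefficient of dx_i ∧ dx_j in alpha ∧ beta is (alpha_i * beta_j - alpha_j * beta_i). Collecting: alpha ∧ beta = (10) dx ∧ dy.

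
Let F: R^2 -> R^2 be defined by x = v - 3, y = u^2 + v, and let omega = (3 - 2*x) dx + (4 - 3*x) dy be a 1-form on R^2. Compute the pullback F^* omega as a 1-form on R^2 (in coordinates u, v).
F^* omega = (2*u*(13 - 3*v)) du + (22 - 5*v) dv

Using F^*(f dg) = (f ∘ F) d(g ∘ F), substitute each coordinate x_i by F_i(u, v) in f_i, and replace dx_i by d F_i = (∂F_i/∂u) du + (∂F_i/∂v) dv.
  For the x component: f_1(F) = 9 - 2*v; d F_1 = (0) du + (1) dv
  For the y component: f_2(F) = 13 - 3*v; d F_2 = (2*u) du + (1) dv
Combining and collecting du, dv coefficients:
  coeff of du: 2*u*(13 - 3*v)
  coeff of dv: 22 - 5*v
F^* omega = (2*u*(13 - 3*v)) du + (22 - 5*v) dv.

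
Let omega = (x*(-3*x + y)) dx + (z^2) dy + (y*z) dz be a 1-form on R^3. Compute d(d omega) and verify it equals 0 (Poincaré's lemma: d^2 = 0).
d(d omega) = 0

Step 1: d omega = sum_{i<j} (∂f_j/∂x_i - ∂f_i/∂x_j) dx_i ∧ dx_j:
  coeff of dx ∧ dy: -x
  coeff of dx ∧ dz: 0
  coeff of dy ∧ dz: -z
Step 2: Apply d again to each 2-form coefficient. The only possible 3-form in R^3 is dx ∧ dy ∧ dz, with coefficient
  ∂(coeff of dy∧dz)/∂x - ∂(coeff of dx∧dz)/∂y + ∂(coeff of dx∧dy)/∂z
  = ∂/∂x (-z) - ∂/∂y (0) + ∂/∂z (-x).
Each of these terms simplifies to sums of mixed partials that cancel in pairs. The result is 0 (by equality of mixed partials for smooth functions — Schwarz / Clairaut).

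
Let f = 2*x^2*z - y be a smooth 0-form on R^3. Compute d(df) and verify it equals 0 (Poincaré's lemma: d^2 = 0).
d(df) = 0

Step 1: df = sum_i (∂f/∂x_i) dx_i = (4*x*z) dx + (-1) dy + (2*x^2) dz.
Step 2: Apply d again. Using the 1-form formula, the coefficient of dx ∧ dy in d(df) is ∂^2 f/∂x ∂y - ∂^2 f/∂y ∂x = (0) - (0) = 0 (equality of mixed partials for smooth f).
Similarly for dx ∧ dz and dy ∧ dz — all coefficients vanish. So d(df) = 0.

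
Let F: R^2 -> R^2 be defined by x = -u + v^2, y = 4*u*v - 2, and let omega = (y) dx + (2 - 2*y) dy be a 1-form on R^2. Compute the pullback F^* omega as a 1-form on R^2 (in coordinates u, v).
F^* omega = (-32*u*v^2 - 4*u*v + 24*v + 2) du + (-32*u^2*v + 8*u*v^2 + 24*u - 4*v) dv

Using F^*(f dg) = (f ∘ F) d(g ∘ F), substitute each coordinate x_i by F_i(u, v) in f_i, and replace dx_i by d F_i = (∂F_i/∂u) du + (∂F_i/∂v) dv.
  For the x component: f_1(F) = 4*u*v - 2; d F_1 = (-1) du + (2*v) dv
  For the y component: f_2(F) = -8*u*v + 6; d F_2 = (4*v) du + (4*u) dv
Combining and collecting du, dv coefficients:
  coeff of du: -32*u*v^2 - 4*u*v + 24*v + 2
  coeff of dv: -32*u^2*v + 8*u*v^2 + 24*u - 4*v
F^* omega = (-32*u*v^2 - 4*u*v + 24*v + 2) du + (-32*u^2*v + 8*u*v^2 + 24*u - 4*v) dv.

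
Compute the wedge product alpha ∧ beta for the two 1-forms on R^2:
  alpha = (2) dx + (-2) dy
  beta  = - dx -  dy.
alpha ∧ beta = (-4) dx ∧ dy

Distribute the wedge, using dx_i ∧ dx_j = -dx_j ∧ dx_i and dx_i ∧ dx_i = 0. For each pair (i, j) with i < j, the coefficient of dx_i ∧ dx_j in alpha ∧ beta is (alpha_i * beta_j - alpha_j * beta_i). Collecting: alpha ∧ beta = (-4) dx ∧ dy.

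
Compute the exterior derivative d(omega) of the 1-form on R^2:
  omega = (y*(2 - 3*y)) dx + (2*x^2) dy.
d(omega) = (4*x + 6*y - 2) dx ∧ dy

For a 1-form omega = sum_i f_i dx_i, the exterior derivative is
  d(omega) = sum_{i < j} (∂f_j/∂x_i - ∂f_i/∂x_j) dx_i ∧ dx_j.
  coefficient of dx ∧ dy: ∂f_2/∂x - ∂f_1/∂y = ∂(2*x^2)/∂x - ∂(y*(2 - 3*y))/∂y = 4*x + 6*y - 2
Assembling: d(omega) = (4*x + 6*y - 2) dx ∧ dy.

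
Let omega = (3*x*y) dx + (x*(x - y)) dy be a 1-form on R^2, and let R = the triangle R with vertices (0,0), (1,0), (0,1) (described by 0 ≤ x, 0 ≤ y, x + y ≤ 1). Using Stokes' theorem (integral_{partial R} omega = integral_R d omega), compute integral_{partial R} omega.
integral_(partial R) omega = -1/3

Stokes: integral_partial_R omega = integral_R d omega with d omega = (∂Q/∂x - ∂P/∂y) dx ∧ dy.
  ∂Q/∂x = 2*x - y
  ∂P/∂y = 3*x
  integrand = ∂Q/∂x - ∂P/∂y = -x - y.
Integrating over R: integral_0^1 integral_0^{1-x} (-x - y) dy dx = -1/3.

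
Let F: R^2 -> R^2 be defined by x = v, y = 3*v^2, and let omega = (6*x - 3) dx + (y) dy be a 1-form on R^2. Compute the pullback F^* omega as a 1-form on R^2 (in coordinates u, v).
F^* omega = (18*v^3 + 6*v - 3) dv

Using F^*(f dg) = (f ∘ F) d(g ∘ F), substitute each coordinate x_i by F_i(u, v) in f_i, and replace dx_i by d F_i = (∂F_i/∂u) du + (∂F_i/∂v) dv.
  For the x component: f_1(F) = 6*v - 3; d F_1 = (0) du + (1) dv
  For the y component: f_2(F) = 3*v^2; d F_2 = (0) du + (6*v) dv
Combining and collecting du, dv coefficients:
  coeff of du: 0
  coeff of dv: 18*v^3 + 6*v - 3
F^* omega = (18*v^3 + 6*v - 3) dv.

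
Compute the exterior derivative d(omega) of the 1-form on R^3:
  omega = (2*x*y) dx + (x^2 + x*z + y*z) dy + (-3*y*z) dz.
d(omega) = (z) dx ∧ dy + (-x - y - 3*z) dy ∧ dz

For a 1-form omega = sum_i f_i dx_i, the exterior derivative is
  d(omega) = sum_{i < j} (∂f_j/∂x_i - ∂f_i/∂x_j) dx_i ∧ dx_j.
  coefficient of dx ∧ dy: ∂f_2/∂x - ∂f_1/∂y = ∂(x^2 + x*z + y*z)/∂x - ∂(2*x*y)/∂y = z
  coefficient of dy ∧ dz: ∂f_3/∂y - ∂f_2/∂z = ∂(-3*y*z)/∂y - ∂(x^2 + x*z + y*z)/∂z = -x - y - 3*z
Assembling: d(omega) = (z) dx ∧ dy + (-x - y - 3*z) dy ∧ dz.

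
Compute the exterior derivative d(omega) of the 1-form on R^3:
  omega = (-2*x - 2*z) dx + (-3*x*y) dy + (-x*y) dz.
d(omega) = (-3*y) dx ∧ dy + (2 - y) dx ∧ dz + (-x) dy ∧ dz

For a 1-form omega = sum_i f_i dx_i, the exterior derivative is
  d(omega) = sum_{i < j} (∂f_j/∂x_i - ∂f_i/∂x_j) dx_i ∧ dx_j.
  coefficient of dx ∧ dy: ∂f_2/∂x - ∂f_1/∂y = ∂(-3*x*y)/∂x - ∂(-2*x - 2*z)/∂y = -3*y
  coefficient of dx ∧ dz: ∂f_3/∂x - ∂f_1/∂z = ∂(-x*y)/∂x - ∂(-2*x - 2*z)/∂z = 2 - y
  coefficient of dy ∧ dz: ∂f_3/∂y - ∂f_2/∂z = ∂(-x*y)/∂y - ∂(-3*x*y)/∂z = -x
Assembling: d(omega) = (-3*y) dx ∧ dy + (2 - y) dx ∧ dz + (-x) dy ∧ dz.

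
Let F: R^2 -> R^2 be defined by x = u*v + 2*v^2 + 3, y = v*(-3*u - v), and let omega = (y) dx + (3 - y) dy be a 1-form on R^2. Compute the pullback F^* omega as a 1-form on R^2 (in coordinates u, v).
F^* omega = (v*(-12*u*v - 4*v^2 - 9)) du + (-12*u^2*v - 22*u*v^2 - 9*u - 6*v^3 - 6*v) dv

Using F^*(f dg) = (f ∘ F) d(g ∘ F), substitute each coordinate x_i by F_i(u, v) in f_i, and replace dx_i by d F_i = (∂F_i/∂u) du + (∂F_i/∂v) dv.
  For the x component: f_1(F) = v*(-3*u - v); d F_1 = (v) du + (u + 4*v) dv
  For the y component: f_2(F) = 3*u*v + v^2 + 3; d F_2 = (-3*v) du + (-3*u - 2*v) dv
Combining and collecting du, dv coefficients:
  coeff of du: v*(-12*u*v - 4*v^2 - 9)
  coeff of dv: -12*u^2*v - 22*u*v^2 - 9*u - 6*v^3 - 6*v
F^* omega = (v*(-12*u*v - 4*v^2 - 9)) du + (-12*u^2*v - 22*u*v^2 - 9*u - 6*v^3 - 6*v) dv.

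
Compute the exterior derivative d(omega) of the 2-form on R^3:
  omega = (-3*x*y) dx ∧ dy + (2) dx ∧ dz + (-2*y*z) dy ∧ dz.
d(omega) = 0

For a 2-form omega = sum_{i<j} g_{ij} dx_i ∧ dx_j, the exterior derivative is
  d(omega) = sum_{i<j} d(g_{ij}) ∧ dx_i ∧ dx_j = sum_{i<j, k} (∂g_{ij}/∂x_k) dx_k ∧ dx_i ∧ dx_j.
Expand each term, using dx_k ∧ dx_i ∧ dx_j = sgn(permutation) dx_{(a)} ∧ dx_{(b)} ∧ dx_{(c)} with (a < b < c) sorted:

Collecting like 3-forms: d(omega) = 0.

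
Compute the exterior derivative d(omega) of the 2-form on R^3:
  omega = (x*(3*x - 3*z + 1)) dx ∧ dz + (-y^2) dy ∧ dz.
d(omega) = 0

For a 2-form omega = sum_{i<j} g_{ij} dx_i ∧ dx_j, the exterior derivative is
  d(omega) = sum_{i<j} d(g_{ij}) ∧ dx_i ∧ dx_j = sum_{i<j, k} (∂g_{ij}/∂x_k) dx_k ∧ dx_i ∧ dx_j.
Expand each term, using dx_k ∧ dx_i ∧ dx_j = sgn(permutation) dx_{(a)} ∧ dx_{(b)} ∧ dx_{(c)} with (a < b < c) sorted:

Collecting like 3-forms: d(omega) = 0.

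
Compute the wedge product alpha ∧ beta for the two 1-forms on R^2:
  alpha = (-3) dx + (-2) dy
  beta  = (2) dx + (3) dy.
alpha ∧ beta = (-5) dx ∧ dy

Distribute the wedge, using dx_i ∧ dx_j = -dx_j ∧ dx_i and dx_i ∧ dx_i = 0. For each pair (i, j) with i < j, the coefficient of dx_i ∧ dx_j in alpha ∧ beta is (alpha_i * beta_j - alpha_j * beta_i). Collecting: alpha ∧ beta = (-5) dx ∧ dy.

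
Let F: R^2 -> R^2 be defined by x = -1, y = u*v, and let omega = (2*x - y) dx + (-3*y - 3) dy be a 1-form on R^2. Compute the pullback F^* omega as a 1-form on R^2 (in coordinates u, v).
F^* omega = (3*v*(-u*v - 1)) du + (3*u*(-u*v - 1)) dv

Using F^*(f dg) = (f ∘ F) d(g ∘ F), substitute each coordinate x_i by F_i(u, v) in f_i, and replace dx_i by d F_i = (∂F_i/∂u) du + (∂F_i/∂v) dv.
  For the x component: f_1(F) = -u*v - 2; d F_1 = (0) du + (0) dv
  For the y component: f_2(F) = -3*u*v - 3; d F_2 = (v) du + (u) dv
Combining and collecting du, dv coefficients:
  coeff of du: 3*v*(-u*v - 1)
  coeff of dv: 3*u*(-u*v - 1)
F^* omega = (3*v*(-u*v - 1)) du + (3*u*(-u*v - 1)) dv.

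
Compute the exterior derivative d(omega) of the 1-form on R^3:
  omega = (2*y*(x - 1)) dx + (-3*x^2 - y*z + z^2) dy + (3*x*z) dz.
d(omega) = (2 - 8*x) dx ∧ dy + (3*z) dx ∧ dz + (y - 2*z) dy ∧ dz

For a 1-form omega = sum_i f_i dx_i, the exterior derivative is
  d(omega) = sum_{i < j} (∂f_j/∂x_i - ∂f_i/∂x_j) dx_i ∧ dx_j.
  coefficient of dx ∧ dy: ∂f_2/∂x - ∂f_1/∂y = ∂(-3*x^2 - y*z + z^2)/∂x - ∂(2*y*(x - 1))/∂y = 2 - 8*x
  coefficient of dx ∧ dz: ∂f_3/∂x - ∂f_1/∂z = ∂(3*x*z)/∂x - ∂(2*y*(x - 1))/∂z = 3*z
  coefficient of dy ∧ dz: ∂f_3/∂y - ∂f_2/∂z = ∂(3*x*z)/∂y - ∂(-3*x^2 - y*z + z^2)/∂z = y - 2*z
Assembling: d(omega) = (2 - 8*x) dx ∧ dy + (3*z) dx ∧ dz + (y - 2*z) dy ∧ dz.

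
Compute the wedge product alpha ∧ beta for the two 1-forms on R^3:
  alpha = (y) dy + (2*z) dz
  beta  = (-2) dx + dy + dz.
alpha ∧ beta = (2*y) dx ∧ dy + (y - 2*z) dy ∧ dz + (4*z) dx ∧ dz

Distribute the wedge, using dx_i ∧ dx_j = -dx_j ∧ dx_i and dx_i ∧ dx_i = 0. For each pair (i, j) with i < j, the coefficient of dx_i ∧ dx_j in alpha ∧ beta is (alpha_i * beta_j - alpha_j * beta_i). Collecting: alpha ∧ beta = (2*y) dx ∧ dy + (y - 2*z) dy ∧ dz + (4*z) dx ∧ dz.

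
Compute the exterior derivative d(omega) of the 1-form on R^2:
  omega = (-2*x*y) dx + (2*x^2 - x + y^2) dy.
d(omega) = (6*x - 1) dx ∧ dy

For a 1-form omega = sum_i f_i dx_i, the exterior derivative is
  d(omega) = sum_{i < j} (∂f_j/∂x_i - ∂f_i/∂x_j) dx_i ∧ dx_j.
  coefficient of dx ∧ dy: ∂f_2/∂x - ∂f_1/∂y = ∂(2*x^2 - x + y^2)/∂x - ∂(-2*x*y)/∂y = 6*x - 1
Assembling: d(omega) = (6*x - 1) dx ∧ dy.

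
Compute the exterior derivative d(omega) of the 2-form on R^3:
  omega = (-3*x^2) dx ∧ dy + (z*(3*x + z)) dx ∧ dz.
d(omega) = 0

For a 2-form omega = sum_{i<j} g_{ij} dx_i ∧ dx_j, the exterior derivative is
  d(omega) = sum_{i<j} d(g_{ij}) ∧ dx_i ∧ dx_j = sum_{i<j, k} (∂g_{ij}/∂x_k) dx_k ∧ dx_i ∧ dx_j.
Expand each term, using dx_k ∧ dx_i ∧ dx_j = sgn(permutation) dx_{(a)} ∧ dx_{(b)} ∧ dx_{(c)} with (a < b < c) sorted:

Collecting like 3-forms: d(omega) = 0.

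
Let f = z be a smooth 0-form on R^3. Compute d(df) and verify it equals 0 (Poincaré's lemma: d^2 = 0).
d(df) = 0

Step 1: df = sum_i (∂f/∂x_i) dx_i = (0) dx + (0) dy + (1) dz.
Step 2: Apply d again. Using the 1-form formula, the coefficient of dx ∧ dy in d(df) is ∂^2 f/∂x ∂y - ∂^2 f/∂y ∂x = (0) - (0) = 0 (equality of mixed partials for smooth f).
Similarly for dx ∧ dz and dy ∧ dz — all coefficients vanish. So d(df) = 0.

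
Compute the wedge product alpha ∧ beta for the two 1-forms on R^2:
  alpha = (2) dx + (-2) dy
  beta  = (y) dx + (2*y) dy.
alpha ∧ beta = (6*y) dx ∧ dy

Distribute the wedge, using dx_i ∧ dx_j = -dx_j ∧ dx_i and dx_i ∧ dx_i = 0. For each pair (i, j) with i < j, the coefficient of dx_i ∧ dx_j in alpha ∧ beta is (alpha_i * beta_j - alpha_j * beta_i). Collecting: alpha ∧ beta = (6*y) dx ∧ dy.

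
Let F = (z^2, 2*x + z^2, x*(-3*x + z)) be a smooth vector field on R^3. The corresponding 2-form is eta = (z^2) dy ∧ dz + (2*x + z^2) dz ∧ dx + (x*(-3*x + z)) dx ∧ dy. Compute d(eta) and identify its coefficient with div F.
d(eta) = (x) dx ∧ dy ∧ dz; div F = x

For a 2-form in R^3 of the form above, applying d gives a 3-form with coefficient ∂P/∂x + ∂Q/∂y + ∂R/∂z:
  ∂P/∂x = 0
  ∂Q/∂y = 0
  ∂R/∂z = x
Sum = x, which is exactly div F.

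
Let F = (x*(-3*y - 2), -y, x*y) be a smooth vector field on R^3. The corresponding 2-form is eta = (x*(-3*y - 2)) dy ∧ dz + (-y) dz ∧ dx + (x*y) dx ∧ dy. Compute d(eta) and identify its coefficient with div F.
d(eta) = (-3*y - 3) dx ∧ dy ∧ dz; div F = -3*y - 3

For a 2-form in R^3 of the form above, applying d gives a 3-form with coefficient ∂P/∂x + ∂Q/∂y + ∂R/∂z:
  ∂P/∂x = -3*y - 2
  ∂Q/∂y = -1
  ∂R/∂z = 0
Sum = -3*y - 3, which is exactly div F.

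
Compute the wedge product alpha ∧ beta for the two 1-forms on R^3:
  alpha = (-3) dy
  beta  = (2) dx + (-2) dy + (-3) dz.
alpha ∧ beta = (6) dx ∧ dy + (9) dy ∧ dz

Distribute the wedge, using dx_i ∧ dx_j = -dx_j ∧ dx_i and dx_i ∧ dx_i = 0. For each pair (i, j) with i < j, the coefficient of dx_i ∧ dx_j in alpha ∧ beta is (alpha_i * beta_j - alpha_j * beta_i). Collecting: alpha ∧ beta = (6) dx ∧ dy + (9) dy ∧ dz.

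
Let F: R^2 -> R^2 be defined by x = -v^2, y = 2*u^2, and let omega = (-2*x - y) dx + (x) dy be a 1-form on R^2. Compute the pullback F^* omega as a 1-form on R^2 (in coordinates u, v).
F^* omega = (-4*u*v^2) du + (4*v*(u^2 - v^2)) dv

Using F^*(f dg) = (f ∘ F) d(g ∘ F), substitute each coordinate x_i by F_i(u, v) in f_i, and replace dx_i by d F_i = (∂F_i/∂u) du + (∂F_i/∂v) dv.
  For the x component: f_1(F) = -2*u^2 + 2*v^2; d F_1 = (0) du + (-2*v) dv
  For the y component: f_2(F) = -v^2; d F_2 = (4*u) du + (0) dv
Combining and collecting du, dv coefficients:
  coeff of du: -4*u*v^2
  coeff of dv: 4*v*(u^2 - v^2)
F^* omega = (-4*u*v^2) du + (4*v*(u^2 - v^2)) dv.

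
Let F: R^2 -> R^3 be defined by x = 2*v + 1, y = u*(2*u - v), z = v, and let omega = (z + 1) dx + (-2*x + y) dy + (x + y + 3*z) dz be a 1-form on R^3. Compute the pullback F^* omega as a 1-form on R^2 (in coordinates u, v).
F^* omega = (8*u^3 - 6*u^2*v + u*v^2 - 16*u*v - 8*u + 4*v^2 + 2*v) du + (-2*u^3 + u^2*v + 2*u^2 + 3*u*v + 2*u + 7*v + 3) dv

Using F^*(f dg) = (f ∘ F) d(g ∘ F), substitute each coordinate x_i by F_i(u, v) in f_i, and replace dx_i by d F_i = (∂F_i/∂u) du + (∂F_i/∂v) dv.
  For the x component: f_1(F) = v + 1; d F_1 = (0) du + (2) dv
  For the y component: f_2(F) = 2*u^2 - u*v - 4*v - 2; d F_2 = (4*u - v) du + (-u) dv
  For the z component: f_3(F) = 2*u^2 - u*v + 5*v + 1; d F_3 = (0) du + (1) dv
Combining and collecting du, dv coefficients:
  coeff of du: 8*u^3 - 6*u^2*v + u*v^2 - 16*u*v - 8*u + 4*v^2 + 2*v
  coeff of dv: -2*u^3 + u^2*v + 2*u^2 + 3*u*v + 2*u + 7*v + 3
F^* omega = (8*u^3 - 6*u^2*v + u*v^2 - 16*u*v - 8*u + 4*v^2 + 2*v) du + (-2*u^3 + u^2*v + 2*u^2 + 3*u*v + 2*u + 7*v + 3) dv.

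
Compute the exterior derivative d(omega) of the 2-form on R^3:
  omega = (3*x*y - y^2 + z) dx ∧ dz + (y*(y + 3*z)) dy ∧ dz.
d(omega) = (-3*x + 2*y) dx ∧ dy ∧ dz

For a 2-form omega = sum_{i<j} g_{ij} dx_i ∧ dx_j, the exterior derivative is
  d(omega) = sum_{i<j} d(g_{ij}) ∧ dx_i ∧ dx_j = sum_{i<j, k} (∂g_{ij}/∂x_k) dx_k ∧ dx_i ∧ dx_j.
Expand each term, using dx_k ∧ dx_i ∧ dx_j = sgn(permutation) dx_{(a)} ∧ dx_{(b)} ∧ dx_{(c)} with (a < b < c) sorted:
  d(3*x*y - y^2 + z) includes (∂/∂y)(3*x*y - y^2 + z) dy = (3*x - 2*y) dy, which multiplied by dx ∧ dz gives (-3*x + 2*y) dx ∧ dy ∧ dz
Collecting like 3-forms: d(omega) = (-3*x + 2*y) dx ∧ dy ∧ dz.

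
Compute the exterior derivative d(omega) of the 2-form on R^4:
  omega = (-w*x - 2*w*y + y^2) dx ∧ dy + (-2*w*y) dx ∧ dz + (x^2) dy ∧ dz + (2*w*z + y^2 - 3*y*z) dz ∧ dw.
d(omega) = (-x - 2*y) dx ∧ dy ∧ dw + (2*w + 2*x) dx ∧ dy ∧ dz + (-2*y) dx ∧ dz ∧ dw + (2*y - 3*z) dy ∧ dz ∧ dw

For a 2-form omega = sum_{i<j} g_{ij} dx_i ∧ dx_j, the exterior derivative is
  d(omega) = sum_{i<j} d(g_{ij}) ∧ dx_i ∧ dx_j = sum_{i<j, k} (∂g_{ij}/∂x_k) dx_k ∧ dx_i ∧ dx_j.
Expand each term, using dx_k ∧ dx_i ∧ dx_j = sgn(permutation) dx_{(a)} ∧ dx_{(b)} ∧ dx_{(c)} with (a < b < c) sorted:
  d(-w*x - 2*w*y + y^2) includes (∂/∂w)(-w*x - 2*w*y + y^2) dw = (-x - 2*y) dw, which multiplied by dx ∧ dy gives (-x - 2*y) dx ∧ dy ∧ dw
  d(-2*w*y) includes (∂/∂y)(-2*w*y) dy = (-2*w) dy, which multiplied by dx ∧ dz gives (2*w) dx ∧ dy ∧ dz
  d(-2*w*y) includes (∂/∂w)(-2*w*y) dw = (-2*y) dw, which multiplied by dx ∧ dz gives (-2*y) dx ∧ dz ∧ dw
  d(x^2) includes (∂/∂x)(x^2) dx = (2*x) dx, which multiplied by dy ∧ dz gives (2*x) dx ∧ dy ∧ dz
  d(2*w*z + y^2 - 3*y*z) includes (∂/∂y)(2*w*z + y^2 - 3*y*z) dy = (2*y - 3*z) dy, which multiplied by dz ∧ dw gives (2*y - 3*z) dy ∧ dz ∧ dw
Collecting like 3-forms: d(omega) = (-x - 2*y) dx ∧ dy ∧ dw + (2*w + 2*x) dx ∧ dy ∧ dz + (-2*y) dx ∧ dz ∧ dw + (2*y - 3*z) dy ∧ dz ∧ dw.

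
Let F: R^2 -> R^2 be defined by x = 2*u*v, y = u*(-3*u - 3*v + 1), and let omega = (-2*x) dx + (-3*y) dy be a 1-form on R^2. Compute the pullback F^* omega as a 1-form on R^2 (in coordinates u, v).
F^* omega = (u*(-54*u^2 - 81*u*v + 27*u - 35*v^2 + 18*v - 3)) du + (u^2*(-27*u - 35*v + 9)) dv

Using F^*(f dg) = (f ∘ F) d(g ∘ F), substitute each coordinate x_i by F_i(u, v) in f_i, and replace dx_i by d F_i = (∂F_i/∂u) du + (∂F_i/∂v) dv.
  For the x component: f_1(F) = -4*u*v; d F_1 = (2*v) du + (2*u) dv
  For the y component: f_2(F) = 3*u*(3*u + 3*v - 1); d F_2 = (-6*u - 3*v + 1) du + (-3*u) dv
Combining and collecting du, dv coefficients:
  coeff of du: u*(-54*u^2 - 81*u*v + 27*u - 35*v^2 + 18*v - 3)
  coeff of dv: u^2*(-27*u - 35*v + 9)
F^* omega = (u*(-54*u^2 - 81*u*v + 27*u - 35*v^2 + 18*v - 3)) du + (u^2*(-27*u - 35*v + 9)) dv.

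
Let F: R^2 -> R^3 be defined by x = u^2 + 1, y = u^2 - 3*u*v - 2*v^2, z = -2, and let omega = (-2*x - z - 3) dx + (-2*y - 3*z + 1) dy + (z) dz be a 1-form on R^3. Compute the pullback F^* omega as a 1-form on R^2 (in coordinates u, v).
F^* omega = (-8*u^3 + 18*u^2*v - 10*u*v^2 + 8*u - 12*v^3 - 21*v) du + (6*u^3 - 10*u^2*v - 36*u*v^2 - 21*u - 16*v^3 - 28*v) dv

Using F^*(f dg) = (f ∘ F) d(g ∘ F), substitute each coordinate x_i by F_i(u, v) in f_i, and replace dx_i by d F_i = (∂F_i/∂u) du + (∂F_i/∂v) dv.
  For the x component: f_1(F) = -2*u^2 - 3; d F_1 = (2*u) du + (0) dv
  For the y component: f_2(F) = -2*u^2 + 6*u*v + 4*v^2 + 7; d F_2 = (2*u - 3*v) du + (-3*u - 4*v) dv
  For the z component: f_3(F) = -2; d F_3 = (0) du + (0) dv
Combining and collecting du, dv coefficients:
  coeff of du: -8*u^3 + 18*u^2*v - 10*u*v^2 + 8*u - 12*v^3 - 21*v
  coeff of dv: 6*u^3 - 10*u^2*v - 36*u*v^2 - 21*u - 16*v^3 - 28*v
F^* omega = (-8*u^3 + 18*u^2*v - 10*u*v^2 + 8*u - 12*v^3 - 21*v) du + (6*u^3 - 10*u^2*v - 36*u*v^2 - 21*u - 16*v^3 - 28*v) dv.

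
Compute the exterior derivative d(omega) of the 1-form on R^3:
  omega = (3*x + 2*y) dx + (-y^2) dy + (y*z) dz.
d(omega) = (-2) dx ∧ dy + (z) dy ∧ dz

For a 1-form omega = sum_i f_i dx_i, the exterior derivative is
  d(omega) = sum_{i < j} (∂f_j/∂x_i - ∂f_i/∂x_j) dx_i ∧ dx_j.
  coefficient of dx ∧ dy: ∂f_2/∂x - ∂f_1/∂y = ∂(-y^2)/∂x - ∂(3*x + 2*y)/∂y = -2
  coefficient of dy ∧ dz: ∂f_3/∂y - ∂f_2/∂z = ∂(y*z)/∂y - ∂(-y^2)/∂z = z
Assembling: d(omega) = (-2) dx ∧ dy + (z) dy ∧ dz.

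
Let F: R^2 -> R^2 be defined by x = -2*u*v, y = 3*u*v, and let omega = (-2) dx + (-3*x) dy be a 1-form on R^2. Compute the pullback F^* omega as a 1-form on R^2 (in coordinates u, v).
F^* omega = (2*v*(9*u*v + 2)) du + (2*u*(9*u*v + 2)) dv

Using F^*(f dg) = (f ∘ F) d(g ∘ F), substitute each coordinate x_i by F_i(u, v) in f_i, and replace dx_i by d F_i = (∂F_i/∂u) du + (∂F_i/∂v) dv.
  For the x component: f_1(F) = -2; d F_1 = (-2*v) du + (-2*u) dv
  For the y component: f_2(F) = 6*u*v; d F_2 = (3*v) du + (3*u) dv
Combining and collecting du, dv coefficients:
  coeff of du: 2*v*(9*u*v + 2)
  coeff of dv: 2*u*(9*u*v + 2)
F^* omega = (2*v*(9*u*v + 2)) du + (2*u*(9*u*v + 2)) dv.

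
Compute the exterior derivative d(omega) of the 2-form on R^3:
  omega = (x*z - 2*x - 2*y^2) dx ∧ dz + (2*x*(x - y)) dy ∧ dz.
d(omega) = (4*x + 2*y) dx ∧ dy ∧ dz

For a 2-form omega = sum_{i<j} g_{ij} dx_i ∧ dx_j, the exterior derivative is
  d(omega) = sum_{i<j} d(g_{ij}) ∧ dx_i ∧ dx_j = sum_{i<j, k} (∂g_{ij}/∂x_k) dx_k ∧ dx_i ∧ dx_j.
Expand each term, using dx_k ∧ dx_i ∧ dx_j = sgn(permutation) dx_{(a)} ∧ dx_{(b)} ∧ dx_{(c)} with (a < b < c) sorted:
  d(x*z - 2*x - 2*y^2) includes (∂/∂y)(x*z - 2*x - 2*y^2) dy = (-4*y) dy, which multiplied by dx ∧ dz gives (4*y) dx ∧ dy ∧ dz
  d(2*x*(x - y)) includes (∂/∂x)(2*x*(x - y)) dx = (4*x - 2*y) dx, which multiplied by dy ∧ dz gives (4*x - 2*y) dx ∧ dy ∧ dz
Collecting like 3-forms: d(omega) = (4*x + 2*y) dx ∧ dy ∧ dz.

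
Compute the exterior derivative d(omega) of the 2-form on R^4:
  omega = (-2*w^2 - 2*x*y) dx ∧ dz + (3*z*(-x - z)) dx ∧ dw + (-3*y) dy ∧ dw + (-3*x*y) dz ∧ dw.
d(omega) = (2*x) dx ∧ dy ∧ dz + (-4*w + 3*x - 3*y + 6*z) dx ∧ dz ∧ dw + (-3*x) dy ∧ dz ∧ dw

For a 2-form omega = sum_{i<j} g_{ij} dx_i ∧ dx_j, the exterior derivative is
  d(omega) = sum_{i<j} d(g_{ij}) ∧ dx_i ∧ dx_j = sum_{i<j, k} (∂g_{ij}/∂x_k) dx_k ∧ dx_i ∧ dx_j.
Expand each term, using dx_k ∧ dx_i ∧ dx_j = sgn(permutation) dx_{(a)} ∧ dx_{(b)} ∧ dx_{(c)} with (a < b < c) sorted:
  d(-2*w^2 - 2*x*y) includes (∂/∂y)(-2*w^2 - 2*x*y) dy = (-2*x) dy, which multiplied by dx ∧ dz gives (2*x) dx ∧ dy ∧ dz
  d(-2*w^2 - 2*x*y) includes (∂/∂w)(-2*w^2 - 2*x*y) dw = (-4*w) dw, which multiplied by dx ∧ dz gives (-4*w) dx ∧ dz ∧ dw
  d(3*z*(-x - z)) includes (∂/∂z)(3*z*(-x - z)) dz = (-3*x - 6*z) dz, which multiplied by dx ∧ dw gives (3*x + 6*z) dx ∧ dz ∧ dw
  d(-3*x*y) includes (∂/∂x)(-3*x*y) dx = (-3*y) dx, which multiplied by dz ∧ dw gives (-3*y) dx ∧ dz ∧ dw
  d(-3*x*y) includes (∂/∂y)(-3*x*y) dy = (-3*x) dy, which multiplied by dz ∧ dw gives (-3*x) dy ∧ dz ∧ dw
Collecting like 3-forms: d(omega) = (2*x) dx ∧ dy ∧ dz + (-4*w + 3*x - 3*y + 6*z) dx ∧ dz ∧ dw + (-3*x) dy ∧ dz ∧ dw.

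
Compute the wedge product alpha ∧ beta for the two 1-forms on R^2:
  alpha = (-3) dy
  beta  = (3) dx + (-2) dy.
alpha ∧ beta = (9) dx ∧ dy

Distribute the wedge, using dx_i ∧ dx_j = -dx_j ∧ dx_i and dx_i ∧ dx_i = 0. For each pair (i, j) with i < j, the coefficient of dx_i ∧ dx_j in alpha ∧ beta is (alpha_i * beta_j - alpha_j * beta_i). Collecting: alpha ∧ beta = (9) dx ∧ dy.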